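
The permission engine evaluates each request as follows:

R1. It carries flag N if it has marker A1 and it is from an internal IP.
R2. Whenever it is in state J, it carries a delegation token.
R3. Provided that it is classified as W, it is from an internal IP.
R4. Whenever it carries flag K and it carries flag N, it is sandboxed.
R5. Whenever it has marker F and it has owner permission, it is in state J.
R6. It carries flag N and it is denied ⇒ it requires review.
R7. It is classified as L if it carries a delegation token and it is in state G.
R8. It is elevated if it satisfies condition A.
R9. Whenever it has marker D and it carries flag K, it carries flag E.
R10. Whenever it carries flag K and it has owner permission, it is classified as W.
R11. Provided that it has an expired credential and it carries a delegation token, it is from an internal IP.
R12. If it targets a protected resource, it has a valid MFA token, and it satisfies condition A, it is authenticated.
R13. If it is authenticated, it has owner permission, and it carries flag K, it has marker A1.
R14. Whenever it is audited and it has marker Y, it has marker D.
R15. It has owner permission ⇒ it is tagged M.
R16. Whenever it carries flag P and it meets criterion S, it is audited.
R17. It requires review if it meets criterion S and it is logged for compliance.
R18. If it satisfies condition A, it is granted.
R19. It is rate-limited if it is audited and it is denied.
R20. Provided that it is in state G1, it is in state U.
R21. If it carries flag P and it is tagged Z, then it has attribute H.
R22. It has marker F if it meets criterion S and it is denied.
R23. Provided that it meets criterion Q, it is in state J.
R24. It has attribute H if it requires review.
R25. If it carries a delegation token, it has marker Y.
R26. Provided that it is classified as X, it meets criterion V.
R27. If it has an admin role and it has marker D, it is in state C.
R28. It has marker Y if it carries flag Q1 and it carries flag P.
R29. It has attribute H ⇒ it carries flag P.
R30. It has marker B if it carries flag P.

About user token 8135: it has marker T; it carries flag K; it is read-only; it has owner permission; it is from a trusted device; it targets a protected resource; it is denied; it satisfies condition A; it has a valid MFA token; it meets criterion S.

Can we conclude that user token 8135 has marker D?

By R10 (it carries flag K, it has owner permission): it is classified as W.
By R12 (it targets a protected resource, it has a valid MFA token, it satisfies condition A): it is authenticated.
By R13 (it is authenticated, it has owner permission, it carries flag K): it has marker A1.
By R22 (it meets criterion S, it is denied): it has marker F.
By R3 (it is classified as W): it is from an internal IP.
By R5 (it has marker F, it has owner permission): it is in state J.
By R1 (it has marker A1, it is from an internal IP): it carries flag N.
By R2 (it is in state J): it carries a delegation token.
By R6 (it carries flag N, it is denied): it requires review.
By R24 (it requires review): it has attribute H.
By R25 (it carries a delegation token): it has marker Y.
By R29 (it has attribute H): it carries flag P.
By R16 (it carries flag P, it meets criterion S): it is audited.
By R14 (it is audited, it has marker Y): it has marker D.

Yes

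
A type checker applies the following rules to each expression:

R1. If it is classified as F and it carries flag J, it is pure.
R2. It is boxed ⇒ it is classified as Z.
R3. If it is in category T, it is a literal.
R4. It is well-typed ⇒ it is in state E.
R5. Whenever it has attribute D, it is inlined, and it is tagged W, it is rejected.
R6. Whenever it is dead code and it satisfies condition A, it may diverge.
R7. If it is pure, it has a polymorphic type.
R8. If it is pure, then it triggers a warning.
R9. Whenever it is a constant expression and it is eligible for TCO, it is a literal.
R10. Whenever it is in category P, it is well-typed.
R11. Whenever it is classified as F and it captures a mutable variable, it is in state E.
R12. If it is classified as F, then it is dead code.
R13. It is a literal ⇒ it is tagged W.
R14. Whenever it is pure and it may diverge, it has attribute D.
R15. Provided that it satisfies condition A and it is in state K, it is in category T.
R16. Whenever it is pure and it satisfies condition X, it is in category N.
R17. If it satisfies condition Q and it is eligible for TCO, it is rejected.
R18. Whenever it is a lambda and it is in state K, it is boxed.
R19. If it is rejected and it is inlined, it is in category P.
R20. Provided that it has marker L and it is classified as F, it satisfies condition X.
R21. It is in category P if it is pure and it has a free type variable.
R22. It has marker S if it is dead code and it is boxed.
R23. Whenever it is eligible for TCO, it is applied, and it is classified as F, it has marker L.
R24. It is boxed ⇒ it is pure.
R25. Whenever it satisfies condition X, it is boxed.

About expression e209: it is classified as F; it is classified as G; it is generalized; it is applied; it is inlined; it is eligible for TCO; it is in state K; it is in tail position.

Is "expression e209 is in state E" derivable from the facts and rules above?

No

Forward chaining from the given facts derives: is dead code, has marker L, satisfies condition X, is boxed, is classified as Z, has marker S, is pure, has a polymorphic type, triggers a warning, is in category N.
Rules concluding "it is in state E": R4 needs "it is well-typed"; R11 needs "it captures a mutable variable" — none of these are established.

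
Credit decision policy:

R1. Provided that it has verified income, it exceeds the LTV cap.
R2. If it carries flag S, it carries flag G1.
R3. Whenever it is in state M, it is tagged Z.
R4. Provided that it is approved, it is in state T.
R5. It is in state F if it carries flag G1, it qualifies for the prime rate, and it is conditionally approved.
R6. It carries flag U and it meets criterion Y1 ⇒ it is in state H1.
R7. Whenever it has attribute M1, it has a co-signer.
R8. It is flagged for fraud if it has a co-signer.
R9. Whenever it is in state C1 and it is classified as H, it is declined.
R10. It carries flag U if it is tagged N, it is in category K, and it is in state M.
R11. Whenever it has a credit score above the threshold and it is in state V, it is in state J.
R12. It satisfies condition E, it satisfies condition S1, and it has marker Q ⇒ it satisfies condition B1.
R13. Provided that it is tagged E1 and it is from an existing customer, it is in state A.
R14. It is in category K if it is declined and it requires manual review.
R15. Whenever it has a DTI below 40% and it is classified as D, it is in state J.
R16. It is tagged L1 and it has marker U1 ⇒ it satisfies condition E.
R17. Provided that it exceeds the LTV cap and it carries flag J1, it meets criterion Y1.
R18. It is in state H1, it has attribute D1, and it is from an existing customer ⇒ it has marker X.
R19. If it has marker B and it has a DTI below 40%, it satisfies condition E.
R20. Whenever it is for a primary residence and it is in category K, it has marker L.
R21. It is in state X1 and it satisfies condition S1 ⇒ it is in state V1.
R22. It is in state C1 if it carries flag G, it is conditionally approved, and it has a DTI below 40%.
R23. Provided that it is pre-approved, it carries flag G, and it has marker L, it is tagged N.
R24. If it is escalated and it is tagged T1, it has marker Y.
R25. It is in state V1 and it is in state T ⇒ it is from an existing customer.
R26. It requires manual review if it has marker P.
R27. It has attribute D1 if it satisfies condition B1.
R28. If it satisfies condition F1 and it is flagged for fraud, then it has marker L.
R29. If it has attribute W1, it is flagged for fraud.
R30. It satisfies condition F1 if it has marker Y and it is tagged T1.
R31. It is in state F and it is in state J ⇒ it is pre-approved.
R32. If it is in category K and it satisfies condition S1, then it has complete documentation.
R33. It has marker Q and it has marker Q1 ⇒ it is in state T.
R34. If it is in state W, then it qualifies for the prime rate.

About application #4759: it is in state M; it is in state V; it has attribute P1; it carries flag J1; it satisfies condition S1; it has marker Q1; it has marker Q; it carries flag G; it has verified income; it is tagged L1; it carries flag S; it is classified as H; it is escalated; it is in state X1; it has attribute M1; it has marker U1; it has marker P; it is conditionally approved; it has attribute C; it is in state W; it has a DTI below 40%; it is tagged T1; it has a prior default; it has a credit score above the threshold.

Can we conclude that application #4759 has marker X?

Yes

By R1 (it has verified income): it exceeds the LTV cap.
By R2 (it carries flag S): it carries flag G1.
By R7 (it has attribute M1): it has a co-signer.
By R8 (it has a co-signer): it is flagged for fraud.
By R11 (it has a credit score above the threshold, it is in state V): it is in state J.
By R16 (it is tagged L1, it has marker U1): it satisfies condition E.
By R17 (it exceeds the LTV cap, it carries flag J1): it meets criterion Y1.
By R21 (it is in state X1, it satisfies condition S1): it is in state V1.
By R22 (it carries flag G, it is conditionally approved, it has a DTI below 40%): it is in state C1.
By R24 (it is escalated, it is tagged T1): it has marker Y.
By R26 (it has marker P): it requires manual review.
By R30 (it has marker Y, it is tagged T1): it satisfies condition F1.
By R33 (it has marker Q, it has marker Q1): it is in state T.
By R34 (it is in state W): it qualifies for the prime rate.
By R5 (it carries flag G1, it qualifies for the prime rate, it is conditionally approved): it is in state F.
By R9 (it is in state C1, it is classified as H): it is declined.
By R12 (it satisfies condition E, it satisfies condition S1, it has marker Q): it satisfies condition B1.
By R14 (it is declined, it requires manual review): it is in category K.
By R25 (it is in state V1, it is in state T): it is from an existing customer.
By R27 (it satisfies condition B1): it has attribute D1.
By R28 (it satisfies condition F1, it is flagged for fraud): it has marker L.
By R31 (it is in state F, it is in state J): it is pre-approved.
By R23 (it is pre-approved, it carries flag G, it has marker L): it is tagged N.
By R10 (it is tagged N, it is in category K, it is in state M): it carries flag U.
By R6 (it carries flag U, it meets criterion Y1): it is in state H1.
By R18 (it is in state H1, it has attribute D1, it is from an existing customer): it has marker X.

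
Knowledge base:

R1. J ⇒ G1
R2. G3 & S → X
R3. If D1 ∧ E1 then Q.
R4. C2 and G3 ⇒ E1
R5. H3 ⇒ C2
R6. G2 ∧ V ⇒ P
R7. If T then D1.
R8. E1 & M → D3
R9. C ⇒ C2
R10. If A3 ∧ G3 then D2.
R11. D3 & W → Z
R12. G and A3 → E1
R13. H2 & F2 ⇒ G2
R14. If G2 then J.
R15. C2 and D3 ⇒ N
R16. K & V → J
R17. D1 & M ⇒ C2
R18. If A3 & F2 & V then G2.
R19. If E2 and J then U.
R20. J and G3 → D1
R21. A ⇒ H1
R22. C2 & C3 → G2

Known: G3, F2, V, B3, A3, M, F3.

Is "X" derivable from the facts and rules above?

No

Forward chaining from the given facts derives: D2, G2, P, J, D1, G1, C2, E1, D3, N, Q.
The only rule concluding X is R2, which needs S; that is never established.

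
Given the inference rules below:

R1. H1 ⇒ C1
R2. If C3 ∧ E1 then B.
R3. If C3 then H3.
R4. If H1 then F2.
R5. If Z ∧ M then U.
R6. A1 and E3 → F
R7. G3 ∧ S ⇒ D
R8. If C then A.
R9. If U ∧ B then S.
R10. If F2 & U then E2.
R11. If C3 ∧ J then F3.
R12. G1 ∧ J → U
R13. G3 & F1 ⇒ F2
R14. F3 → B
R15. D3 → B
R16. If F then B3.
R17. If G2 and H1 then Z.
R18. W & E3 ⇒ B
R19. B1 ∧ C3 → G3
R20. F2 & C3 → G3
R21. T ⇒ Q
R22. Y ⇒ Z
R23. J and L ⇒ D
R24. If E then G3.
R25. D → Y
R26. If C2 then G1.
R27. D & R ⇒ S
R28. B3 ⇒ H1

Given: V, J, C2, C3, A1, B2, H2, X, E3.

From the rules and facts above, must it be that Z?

F  (by R6: A1, E3)
F3  (by R11: C3, J)
B  (by R14: F3)
B3  (by R16: F)
G1  (by R26: C2)
H1  (by R28: B3)
F2  (by R4: H1)
U  (by R12: G1, J)
G3  (by R20: F2, C3)
S  (by R9: U, B)
D  (by R7: G3, S)
Y  (by R25: D)
Z  (by R22: Y)

Yes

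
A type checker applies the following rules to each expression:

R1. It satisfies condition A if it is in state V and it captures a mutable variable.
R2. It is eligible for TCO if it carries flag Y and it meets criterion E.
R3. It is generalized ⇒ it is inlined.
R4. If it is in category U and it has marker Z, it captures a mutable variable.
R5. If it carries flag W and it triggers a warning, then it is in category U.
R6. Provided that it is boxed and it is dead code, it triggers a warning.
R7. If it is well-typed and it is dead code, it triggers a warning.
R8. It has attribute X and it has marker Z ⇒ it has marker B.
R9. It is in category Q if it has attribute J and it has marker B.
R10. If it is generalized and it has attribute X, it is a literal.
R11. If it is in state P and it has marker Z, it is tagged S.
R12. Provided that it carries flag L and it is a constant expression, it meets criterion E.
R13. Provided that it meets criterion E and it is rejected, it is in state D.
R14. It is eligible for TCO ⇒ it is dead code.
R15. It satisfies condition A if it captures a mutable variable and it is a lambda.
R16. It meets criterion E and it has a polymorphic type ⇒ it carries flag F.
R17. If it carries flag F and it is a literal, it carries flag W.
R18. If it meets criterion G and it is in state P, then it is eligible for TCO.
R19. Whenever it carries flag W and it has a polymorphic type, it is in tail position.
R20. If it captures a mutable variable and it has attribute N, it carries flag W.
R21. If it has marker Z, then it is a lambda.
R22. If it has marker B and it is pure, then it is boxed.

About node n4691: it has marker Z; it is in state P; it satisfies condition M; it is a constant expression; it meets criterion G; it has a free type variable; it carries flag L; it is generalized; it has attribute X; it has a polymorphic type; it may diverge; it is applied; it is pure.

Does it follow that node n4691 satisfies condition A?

Yes

By R8 (it has attribute X, it has marker Z): it has marker B.
By R10 (it is generalized, it has attribute X): it is a literal.
By R12 (it carries flag L, it is a constant expression): it meets criterion E.
By R16 (it meets criterion E, it has a polymorphic type): it carries flag F.
By R17 (it carries flag F, it is a literal): it carries flag W.
By R18 (it meets criterion G, it is in state P): it is eligible for TCO.
By R21 (it has marker Z): it is a lambda.
By R22 (it has marker B, it is pure): it is boxed.
By R14 (it is eligible for TCO): it is dead code.
By R6 (it is boxed, it is dead code): it triggers a warning.
By R5 (it carries flag W, it triggers a warning): it is in category U.
By R4 (it is in category U, it has marker Z): it captures a mutable variable.
By R15 (it captures a mutable variable, it is a lambda): it satisfies condition A.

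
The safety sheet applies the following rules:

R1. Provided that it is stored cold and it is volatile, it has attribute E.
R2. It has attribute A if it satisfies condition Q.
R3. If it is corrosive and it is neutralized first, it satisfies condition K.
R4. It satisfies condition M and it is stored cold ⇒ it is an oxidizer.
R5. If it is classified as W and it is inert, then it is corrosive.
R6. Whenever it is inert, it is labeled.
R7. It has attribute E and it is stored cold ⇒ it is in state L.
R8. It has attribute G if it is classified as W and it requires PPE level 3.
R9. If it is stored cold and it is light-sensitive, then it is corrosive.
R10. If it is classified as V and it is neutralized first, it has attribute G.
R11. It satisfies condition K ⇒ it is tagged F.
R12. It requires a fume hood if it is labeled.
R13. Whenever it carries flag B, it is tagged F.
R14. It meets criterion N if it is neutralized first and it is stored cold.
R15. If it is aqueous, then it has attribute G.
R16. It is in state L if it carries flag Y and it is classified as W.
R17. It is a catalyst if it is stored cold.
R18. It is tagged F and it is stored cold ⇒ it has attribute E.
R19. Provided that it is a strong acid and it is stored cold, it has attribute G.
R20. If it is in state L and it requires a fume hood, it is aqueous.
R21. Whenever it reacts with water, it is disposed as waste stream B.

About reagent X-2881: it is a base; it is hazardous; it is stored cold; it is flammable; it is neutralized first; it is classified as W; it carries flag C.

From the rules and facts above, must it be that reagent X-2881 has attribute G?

No

Forward chaining from the given facts derives: meets criterion N, is a catalyst.
Rules concluding "it has attribute G": R8 needs "it requires PPE level 3"; R10 needs "it is classified as V"; R15 needs "it is aqueous"; R19 needs "it is a strong acid" — none of these are established.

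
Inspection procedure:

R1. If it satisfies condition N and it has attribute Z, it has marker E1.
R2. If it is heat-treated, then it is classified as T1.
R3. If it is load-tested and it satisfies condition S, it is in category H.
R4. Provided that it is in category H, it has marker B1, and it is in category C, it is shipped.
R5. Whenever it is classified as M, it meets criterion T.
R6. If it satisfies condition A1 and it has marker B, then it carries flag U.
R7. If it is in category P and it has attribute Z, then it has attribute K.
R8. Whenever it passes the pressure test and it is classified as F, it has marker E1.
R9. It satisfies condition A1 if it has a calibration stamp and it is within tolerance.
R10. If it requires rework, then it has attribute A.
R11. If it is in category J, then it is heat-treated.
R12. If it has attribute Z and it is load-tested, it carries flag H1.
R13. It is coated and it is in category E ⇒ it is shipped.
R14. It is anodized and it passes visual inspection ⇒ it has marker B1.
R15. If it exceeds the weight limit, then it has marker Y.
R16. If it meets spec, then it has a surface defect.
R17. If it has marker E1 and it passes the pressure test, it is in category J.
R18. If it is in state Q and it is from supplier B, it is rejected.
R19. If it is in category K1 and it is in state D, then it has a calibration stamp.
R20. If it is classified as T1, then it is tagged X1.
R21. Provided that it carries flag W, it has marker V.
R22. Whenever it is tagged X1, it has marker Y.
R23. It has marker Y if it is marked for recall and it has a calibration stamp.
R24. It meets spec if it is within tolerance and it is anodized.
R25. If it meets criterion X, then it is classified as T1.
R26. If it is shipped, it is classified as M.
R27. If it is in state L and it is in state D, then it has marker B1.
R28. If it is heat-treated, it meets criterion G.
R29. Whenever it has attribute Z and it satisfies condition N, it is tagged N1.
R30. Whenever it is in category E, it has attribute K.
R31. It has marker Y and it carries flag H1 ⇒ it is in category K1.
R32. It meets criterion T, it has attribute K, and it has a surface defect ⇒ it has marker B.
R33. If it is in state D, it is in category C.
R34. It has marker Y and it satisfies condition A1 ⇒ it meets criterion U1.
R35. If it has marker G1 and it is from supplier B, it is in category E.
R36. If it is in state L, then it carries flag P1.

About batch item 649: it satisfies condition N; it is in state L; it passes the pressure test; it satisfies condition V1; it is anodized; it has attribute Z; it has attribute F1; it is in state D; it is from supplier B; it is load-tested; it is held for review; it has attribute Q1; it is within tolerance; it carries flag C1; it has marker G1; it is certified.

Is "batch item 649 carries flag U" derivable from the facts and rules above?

No

Forward chaining from the given facts derives: has marker E1, carries flag H1, is in category J, meets spec, has marker B1, is tagged N1, is in category C, is in category E, carries flag P1, is heat-treated, has a surface defect, meets criterion G, has attribute K, is classified as T1, is tagged X1, has marker Y, is in category K1, has a calibration stamp, satisfies condition A1, meets criterion U1.
The only rule concluding "it carries flag U" is R6, which needs "it has marker B"; that is never established.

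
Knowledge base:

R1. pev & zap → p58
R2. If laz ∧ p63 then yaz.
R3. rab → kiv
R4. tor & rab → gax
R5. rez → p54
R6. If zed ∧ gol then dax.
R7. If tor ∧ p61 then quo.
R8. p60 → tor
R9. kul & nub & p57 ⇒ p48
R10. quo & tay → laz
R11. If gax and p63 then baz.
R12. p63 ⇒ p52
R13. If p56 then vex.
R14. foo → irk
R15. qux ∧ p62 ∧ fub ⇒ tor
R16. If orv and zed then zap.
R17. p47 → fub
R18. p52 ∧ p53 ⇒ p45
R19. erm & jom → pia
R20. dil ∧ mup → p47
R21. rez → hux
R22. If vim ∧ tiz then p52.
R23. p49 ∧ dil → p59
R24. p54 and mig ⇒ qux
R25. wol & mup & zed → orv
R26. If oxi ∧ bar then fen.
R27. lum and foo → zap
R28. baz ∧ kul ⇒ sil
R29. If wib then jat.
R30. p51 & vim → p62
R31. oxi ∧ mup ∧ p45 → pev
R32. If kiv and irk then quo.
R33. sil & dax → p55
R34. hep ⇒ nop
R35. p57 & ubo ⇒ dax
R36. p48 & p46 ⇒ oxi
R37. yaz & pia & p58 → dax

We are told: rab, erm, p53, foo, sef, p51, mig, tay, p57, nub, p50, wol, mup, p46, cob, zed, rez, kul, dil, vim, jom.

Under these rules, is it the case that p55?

Forward chaining from the given facts derives: kiv, p54, p48, irk, pia, p47, hux, qux, orv, p62, quo, oxi, laz, zap, fub, tor, gax.
The only rule concluding p55 is R33, which needs sil; that is never established.

No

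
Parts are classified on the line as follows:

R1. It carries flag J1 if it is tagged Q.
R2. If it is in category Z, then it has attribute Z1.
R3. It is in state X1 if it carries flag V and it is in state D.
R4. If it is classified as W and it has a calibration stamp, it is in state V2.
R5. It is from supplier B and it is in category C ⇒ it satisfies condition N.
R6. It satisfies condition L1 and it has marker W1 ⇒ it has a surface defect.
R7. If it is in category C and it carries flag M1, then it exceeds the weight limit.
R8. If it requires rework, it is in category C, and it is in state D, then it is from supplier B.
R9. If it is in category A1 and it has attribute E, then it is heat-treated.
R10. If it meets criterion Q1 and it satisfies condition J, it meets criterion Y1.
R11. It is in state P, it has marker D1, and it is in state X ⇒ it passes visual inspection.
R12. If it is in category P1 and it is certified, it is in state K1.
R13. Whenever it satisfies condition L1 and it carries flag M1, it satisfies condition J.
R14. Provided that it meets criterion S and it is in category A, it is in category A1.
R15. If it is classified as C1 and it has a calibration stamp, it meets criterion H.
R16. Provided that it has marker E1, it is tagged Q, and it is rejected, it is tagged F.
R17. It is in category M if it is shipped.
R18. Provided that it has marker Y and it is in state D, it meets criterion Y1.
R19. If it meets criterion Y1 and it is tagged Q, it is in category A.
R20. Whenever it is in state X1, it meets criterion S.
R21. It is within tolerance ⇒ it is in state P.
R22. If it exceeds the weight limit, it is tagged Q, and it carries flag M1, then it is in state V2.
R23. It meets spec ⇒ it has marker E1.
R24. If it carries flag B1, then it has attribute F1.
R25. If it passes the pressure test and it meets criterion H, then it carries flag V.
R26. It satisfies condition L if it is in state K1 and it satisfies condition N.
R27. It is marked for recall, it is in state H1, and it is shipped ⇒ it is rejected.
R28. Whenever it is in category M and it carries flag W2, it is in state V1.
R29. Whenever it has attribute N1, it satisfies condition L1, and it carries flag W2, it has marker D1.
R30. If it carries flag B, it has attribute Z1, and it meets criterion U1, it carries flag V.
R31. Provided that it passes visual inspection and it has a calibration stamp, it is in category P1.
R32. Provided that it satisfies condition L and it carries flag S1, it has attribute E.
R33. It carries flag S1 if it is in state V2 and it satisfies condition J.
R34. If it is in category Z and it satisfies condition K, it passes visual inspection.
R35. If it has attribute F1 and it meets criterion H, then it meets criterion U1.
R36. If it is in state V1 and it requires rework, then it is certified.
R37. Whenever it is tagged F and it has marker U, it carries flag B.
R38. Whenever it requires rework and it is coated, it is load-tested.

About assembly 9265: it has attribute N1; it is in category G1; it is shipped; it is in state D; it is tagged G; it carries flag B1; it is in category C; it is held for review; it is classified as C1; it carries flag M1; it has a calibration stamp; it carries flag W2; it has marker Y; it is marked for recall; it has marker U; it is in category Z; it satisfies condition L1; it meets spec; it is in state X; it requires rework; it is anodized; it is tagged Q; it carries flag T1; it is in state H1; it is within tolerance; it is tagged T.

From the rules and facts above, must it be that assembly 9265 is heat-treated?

By R2 (it is in category Z): it has attribute Z1.
By R7 (it is in category C, it carries flag M1): it exceeds the weight limit.
By R8 (it requires rework, it is in category C, it is in state D): it is from supplier B.
By R13 (it satisfies condition L1, it carries flag M1): it satisfies condition J.
By R15 (it is classified as C1, it has a calibration stamp): it meets criterion H.
By R17 (it is shipped): it is in category M.
By R18 (it has marker Y, it is in state D): it meets criterion Y1.
By R19 (it meets criterion Y1, it is tagged Q): it is in category A.
By R21 (it is within tolerance): it is in state P.
By R22 (it exceeds the weight limit, it is tagged Q, it carries flag M1): it is in state V2.
By R23 (it meets spec): it has marker E1.
By R24 (it carries flag B1): it has attribute F1.
By R27 (it is marked for recall, it is in state H1, it is shipped): it is rejected.
By R28 (it is in category M, it carries flag W2): it is in state V1.
By R29 (it has attribute N1, it satisfies condition L1, it carries flag W2): it has marker D1.
By R33 (it is in state V2, it satisfies condition J): it carries flag S1.
By R35 (it has attribute F1, it meets criterion H): it meets criterion U1.
By R36 (it is in state V1, it requires rework): it is certified.
By R5 (it is from supplier B, it is in category C): it satisfies condition N.
By R11 (it is in state P, it has marker D1, it is in state X): it passes visual inspection.
By R16 (it has marker E1, it is tagged Q, it is rejected): it is tagged F.
By R31 (it passes visual inspection, it has a calibration stamp): it is in category P1.
By R37 (it is tagged F, it has marker U): it carries flag B.
By R12 (it is in category P1, it is certified): it is in state K1.
By R26 (it is in state K1, it satisfies condition N): it satisfies condition L.
By R30 (it carries flag B, it has attribute Z1, it meets criterion U1): it carries flag V.
By R32 (it satisfies condition L, it carries flag S1): it has attribute E.
By R3 (it carries flag V, it is in state D): it is in state X1.
By R20 (it is in state X1): it meets criterion S.
By R14 (it meets criterion S, it is in category A): it is in category A1.
By R9 (it is in category A1, it has attribute E): it is heat-treated.

Yes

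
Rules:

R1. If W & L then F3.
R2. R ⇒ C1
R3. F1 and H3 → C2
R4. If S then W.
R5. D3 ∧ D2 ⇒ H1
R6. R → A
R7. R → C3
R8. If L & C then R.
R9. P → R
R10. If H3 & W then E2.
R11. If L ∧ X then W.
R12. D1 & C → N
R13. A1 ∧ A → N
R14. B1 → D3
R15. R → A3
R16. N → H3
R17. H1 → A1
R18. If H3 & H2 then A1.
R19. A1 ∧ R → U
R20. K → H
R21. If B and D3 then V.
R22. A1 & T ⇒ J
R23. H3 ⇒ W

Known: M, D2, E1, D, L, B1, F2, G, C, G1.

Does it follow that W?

R  (by R8: L, C)
D3  (by R14: B1)
H1  (by R5: D3, D2)
A  (by R6: R)
A1  (by R17: H1)
N  (by R13: A1, A)
H3  (by R16: N)
W  (by R23: H3)

Yes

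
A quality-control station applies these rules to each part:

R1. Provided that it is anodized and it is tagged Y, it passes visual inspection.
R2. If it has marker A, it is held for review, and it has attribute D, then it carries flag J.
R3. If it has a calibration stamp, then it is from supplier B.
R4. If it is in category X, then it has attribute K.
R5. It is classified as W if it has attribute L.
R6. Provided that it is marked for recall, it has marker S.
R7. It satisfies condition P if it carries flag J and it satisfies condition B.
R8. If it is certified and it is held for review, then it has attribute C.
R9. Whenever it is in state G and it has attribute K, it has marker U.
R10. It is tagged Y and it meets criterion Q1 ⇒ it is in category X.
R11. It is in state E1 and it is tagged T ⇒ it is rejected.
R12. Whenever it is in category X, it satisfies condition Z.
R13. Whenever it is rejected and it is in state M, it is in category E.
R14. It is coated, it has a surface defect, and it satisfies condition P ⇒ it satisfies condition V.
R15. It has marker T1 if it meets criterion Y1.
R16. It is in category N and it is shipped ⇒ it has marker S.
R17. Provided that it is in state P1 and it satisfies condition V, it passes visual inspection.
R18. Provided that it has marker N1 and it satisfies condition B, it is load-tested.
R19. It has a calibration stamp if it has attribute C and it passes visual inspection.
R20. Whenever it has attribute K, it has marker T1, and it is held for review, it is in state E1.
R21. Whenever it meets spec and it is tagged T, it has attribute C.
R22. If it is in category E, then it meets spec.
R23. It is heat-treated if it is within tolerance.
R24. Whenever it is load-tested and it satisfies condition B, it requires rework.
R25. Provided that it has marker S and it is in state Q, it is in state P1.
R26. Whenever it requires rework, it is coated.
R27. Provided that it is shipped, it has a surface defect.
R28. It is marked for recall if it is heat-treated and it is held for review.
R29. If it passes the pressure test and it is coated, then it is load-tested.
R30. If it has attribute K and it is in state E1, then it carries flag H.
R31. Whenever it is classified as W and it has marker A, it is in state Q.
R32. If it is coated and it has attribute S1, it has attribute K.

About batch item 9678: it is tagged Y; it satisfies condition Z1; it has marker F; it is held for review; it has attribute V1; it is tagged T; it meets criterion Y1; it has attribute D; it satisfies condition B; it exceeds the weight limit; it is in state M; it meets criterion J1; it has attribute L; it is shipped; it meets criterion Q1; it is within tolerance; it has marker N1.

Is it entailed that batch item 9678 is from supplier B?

No

Forward chaining from the given facts derives: is classified as W, is in category X, satisfies condition Z, has marker T1, is load-tested, is heat-treated, requires rework, is coated, has a surface defect, is marked for recall, has attribute K, has marker S, is in state E1, carries flag H, is rejected, is in category E, meets spec, has attribute C.
The only rule concluding "it is from supplier B" is R3, which needs "it has a calibration stamp"; that is never established.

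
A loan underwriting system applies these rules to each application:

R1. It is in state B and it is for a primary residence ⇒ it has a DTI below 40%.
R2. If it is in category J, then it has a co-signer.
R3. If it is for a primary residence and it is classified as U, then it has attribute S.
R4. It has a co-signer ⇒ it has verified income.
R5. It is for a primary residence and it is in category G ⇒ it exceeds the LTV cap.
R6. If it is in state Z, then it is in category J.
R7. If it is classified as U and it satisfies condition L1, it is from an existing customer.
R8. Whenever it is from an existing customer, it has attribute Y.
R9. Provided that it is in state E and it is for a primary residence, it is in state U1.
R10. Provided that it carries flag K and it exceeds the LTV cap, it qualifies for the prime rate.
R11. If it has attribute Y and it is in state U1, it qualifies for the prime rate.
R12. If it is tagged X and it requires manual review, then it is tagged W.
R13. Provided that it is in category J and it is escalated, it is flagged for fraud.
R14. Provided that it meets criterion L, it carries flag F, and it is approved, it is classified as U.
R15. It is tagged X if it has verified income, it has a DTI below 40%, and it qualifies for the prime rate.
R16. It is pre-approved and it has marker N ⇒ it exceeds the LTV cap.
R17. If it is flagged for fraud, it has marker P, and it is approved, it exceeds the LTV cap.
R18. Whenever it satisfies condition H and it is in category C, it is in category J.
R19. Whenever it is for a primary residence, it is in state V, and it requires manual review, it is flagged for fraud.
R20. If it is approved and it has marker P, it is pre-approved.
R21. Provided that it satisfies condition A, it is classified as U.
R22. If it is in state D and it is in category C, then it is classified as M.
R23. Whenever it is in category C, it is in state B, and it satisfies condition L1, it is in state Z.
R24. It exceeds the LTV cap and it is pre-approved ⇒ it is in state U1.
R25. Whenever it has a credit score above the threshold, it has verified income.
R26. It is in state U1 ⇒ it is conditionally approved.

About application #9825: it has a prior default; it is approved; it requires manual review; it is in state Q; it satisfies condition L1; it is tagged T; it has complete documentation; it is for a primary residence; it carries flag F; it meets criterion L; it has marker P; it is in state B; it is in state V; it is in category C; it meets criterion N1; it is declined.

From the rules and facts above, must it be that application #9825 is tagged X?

By R1 (it is in state B, it is for a primary residence): it has a DTI below 40%.
By R14 (it meets criterion L, it carries flag F, it is approved): it is classified as U.
By R19 (it is for a primary residence, it is in state V, it requires manual review): it is flagged for fraud.
By R20 (it is approved, it has marker P): it is pre-approved.
By R23 (it is in category C, it is in state B, it satisfies condition L1): it is in state Z.
By R6 (it is in state Z): it is in category J.
By R7 (it is classified as U, it satisfies condition L1): it is from an existing customer.
By R8 (it is from an existing customer): it has attribute Y.
By R17 (it is flagged for fraud, it has marker P, it is approved): it exceeds the LTV cap.
By R24 (it exceeds the LTV cap, it is pre-approved): it is in state U1.
By R2 (it is in category J): it has a co-signer.
By R4 (it has a co-signer): it has verified income.
By R11 (it has attribute Y, it is in state U1): it qualifies for the prime rate.
By R15 (it has verified income, it has a DTI below 40%, it qualifies for the prime rate): it is tagged X.

Yes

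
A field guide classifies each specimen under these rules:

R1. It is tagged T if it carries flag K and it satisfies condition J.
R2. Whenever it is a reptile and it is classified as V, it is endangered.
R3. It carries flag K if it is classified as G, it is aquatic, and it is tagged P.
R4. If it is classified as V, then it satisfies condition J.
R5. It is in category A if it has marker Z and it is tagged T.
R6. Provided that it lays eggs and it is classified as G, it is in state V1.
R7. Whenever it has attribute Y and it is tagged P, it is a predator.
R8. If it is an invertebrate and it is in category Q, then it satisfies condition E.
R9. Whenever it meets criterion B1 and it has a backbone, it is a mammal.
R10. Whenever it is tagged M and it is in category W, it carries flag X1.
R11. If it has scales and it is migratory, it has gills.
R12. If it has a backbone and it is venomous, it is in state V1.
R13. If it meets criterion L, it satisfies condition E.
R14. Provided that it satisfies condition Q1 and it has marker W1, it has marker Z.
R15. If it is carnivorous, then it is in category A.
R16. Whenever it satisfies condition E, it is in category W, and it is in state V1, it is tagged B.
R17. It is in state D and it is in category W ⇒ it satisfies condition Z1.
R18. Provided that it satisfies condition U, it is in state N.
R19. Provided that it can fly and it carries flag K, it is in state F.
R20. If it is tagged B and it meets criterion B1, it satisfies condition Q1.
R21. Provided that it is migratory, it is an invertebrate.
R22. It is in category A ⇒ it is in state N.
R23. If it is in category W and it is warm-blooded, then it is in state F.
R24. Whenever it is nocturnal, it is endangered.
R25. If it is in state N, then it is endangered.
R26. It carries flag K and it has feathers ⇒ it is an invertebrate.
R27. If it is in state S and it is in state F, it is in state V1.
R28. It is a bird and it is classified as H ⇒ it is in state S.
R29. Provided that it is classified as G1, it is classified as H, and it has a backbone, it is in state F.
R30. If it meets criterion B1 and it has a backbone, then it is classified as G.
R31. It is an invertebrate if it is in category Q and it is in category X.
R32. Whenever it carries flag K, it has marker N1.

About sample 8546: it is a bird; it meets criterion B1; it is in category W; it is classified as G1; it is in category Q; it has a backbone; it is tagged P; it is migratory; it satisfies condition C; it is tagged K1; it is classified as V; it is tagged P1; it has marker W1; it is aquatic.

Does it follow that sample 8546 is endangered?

Forward chaining from the given facts derives: satisfies condition J, is a mammal, is an invertebrate, is classified as G, carries flag K, satisfies condition E, has marker N1, is tagged T.
Rules concluding "it is endangered": R2 needs "it is a reptile"; R24 needs "it is nocturnal"; R25 needs "it is in state N" — none of these are established.

No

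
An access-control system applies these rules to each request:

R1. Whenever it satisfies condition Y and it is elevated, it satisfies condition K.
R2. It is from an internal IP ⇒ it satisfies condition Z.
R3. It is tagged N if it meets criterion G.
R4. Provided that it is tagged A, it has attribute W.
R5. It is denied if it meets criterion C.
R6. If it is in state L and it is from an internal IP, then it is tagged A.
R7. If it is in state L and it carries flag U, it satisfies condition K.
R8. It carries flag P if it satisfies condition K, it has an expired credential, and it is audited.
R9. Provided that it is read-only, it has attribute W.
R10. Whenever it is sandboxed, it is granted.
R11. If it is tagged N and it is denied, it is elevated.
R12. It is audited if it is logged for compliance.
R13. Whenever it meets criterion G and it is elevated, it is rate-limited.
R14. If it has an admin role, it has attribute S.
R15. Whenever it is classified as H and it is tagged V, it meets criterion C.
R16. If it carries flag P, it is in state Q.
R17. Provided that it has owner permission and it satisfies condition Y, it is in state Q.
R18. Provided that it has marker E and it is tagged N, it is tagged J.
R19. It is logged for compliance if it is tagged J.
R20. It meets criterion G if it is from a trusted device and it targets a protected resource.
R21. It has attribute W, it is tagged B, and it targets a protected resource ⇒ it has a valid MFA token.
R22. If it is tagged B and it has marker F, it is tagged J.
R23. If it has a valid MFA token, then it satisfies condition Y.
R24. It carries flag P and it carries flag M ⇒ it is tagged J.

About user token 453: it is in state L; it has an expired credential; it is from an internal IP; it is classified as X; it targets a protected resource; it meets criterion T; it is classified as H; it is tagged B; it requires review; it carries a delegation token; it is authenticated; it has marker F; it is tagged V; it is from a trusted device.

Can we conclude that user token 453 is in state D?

No

Forward chaining from the given facts derives: satisfies condition Z, is tagged A, meets criterion C, meets criterion G, is tagged J, is tagged N, has attribute W, is denied, is elevated, is rate-limited, is logged for compliance, has a valid MFA token, satisfies condition Y, satisfies condition K, is audited, carries flag P, is in state Q.
No rule has "it is in state D" as its conclusion, and it is not among the given facts.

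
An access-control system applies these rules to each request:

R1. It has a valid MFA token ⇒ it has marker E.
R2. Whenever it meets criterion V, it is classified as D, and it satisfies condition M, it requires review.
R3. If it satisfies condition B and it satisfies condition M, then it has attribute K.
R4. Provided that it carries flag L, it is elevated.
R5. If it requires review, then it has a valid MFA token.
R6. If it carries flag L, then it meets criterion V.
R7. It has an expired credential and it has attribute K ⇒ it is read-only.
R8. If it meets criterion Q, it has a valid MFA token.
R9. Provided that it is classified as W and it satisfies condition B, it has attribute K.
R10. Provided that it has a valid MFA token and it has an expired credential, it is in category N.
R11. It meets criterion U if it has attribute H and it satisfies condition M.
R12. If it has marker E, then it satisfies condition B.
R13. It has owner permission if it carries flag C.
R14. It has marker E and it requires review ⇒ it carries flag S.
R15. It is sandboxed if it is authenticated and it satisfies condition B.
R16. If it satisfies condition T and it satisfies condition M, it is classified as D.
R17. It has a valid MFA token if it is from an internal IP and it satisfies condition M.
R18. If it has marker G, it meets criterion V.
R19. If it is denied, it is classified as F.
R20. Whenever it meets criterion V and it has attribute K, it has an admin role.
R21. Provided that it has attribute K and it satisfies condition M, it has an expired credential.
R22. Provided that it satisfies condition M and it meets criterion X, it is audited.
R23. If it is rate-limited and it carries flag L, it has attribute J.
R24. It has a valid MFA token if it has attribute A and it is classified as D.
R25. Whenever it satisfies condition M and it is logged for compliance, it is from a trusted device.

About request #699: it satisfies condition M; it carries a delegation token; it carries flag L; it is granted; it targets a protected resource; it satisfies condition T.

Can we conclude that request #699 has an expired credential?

By R6 (it carries flag L): it meets criterion V.
By R16 (it satisfies condition T, it satisfies condition M): it is classified as D.
By R2 (it meets criterion V, it is classified as D, it satisfies condition M): it requires review.
By R5 (it requires review): it has a valid MFA token.
By R1 (it has a valid MFA token): it has marker E.
By R12 (it has marker E): it satisfies condition B.
By R3 (it satisfies condition B, it satisfies condition M): it has attribute K.
By R21 (it has attribute K, it satisfies condition M): it has an expired credential.

Yes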